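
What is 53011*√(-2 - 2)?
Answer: 106022*I ≈ 1.0602e+5*I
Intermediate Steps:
53011*√(-2 - 2) = 53011*√(-4) = 53011*(2*I) = 106022*I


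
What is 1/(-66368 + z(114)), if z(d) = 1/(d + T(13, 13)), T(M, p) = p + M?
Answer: -140/9291519 ≈ -1.5068e-5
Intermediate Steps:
T(M, p) = M + p
z(d) = 1/(26 + d) (z(d) = 1/(d + (13 + 13)) = 1/(d + 26) = 1/(26 + d))
1/(-66368 + z(114)) = 1/(-66368 + 1/(26 + 114)) = 1/(-66368 + 1/140) = 1/(-9291519/140) = -140/9291519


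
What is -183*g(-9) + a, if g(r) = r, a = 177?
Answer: 1824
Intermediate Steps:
-183*g(-9) + a = -183*(-9) + 177 = 1647 + 177 = 1824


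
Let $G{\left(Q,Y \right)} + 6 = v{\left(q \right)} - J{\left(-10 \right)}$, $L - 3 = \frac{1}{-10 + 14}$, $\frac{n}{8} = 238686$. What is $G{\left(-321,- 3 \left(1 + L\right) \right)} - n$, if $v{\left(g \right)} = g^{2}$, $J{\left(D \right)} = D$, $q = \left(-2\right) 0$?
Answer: $-1909484$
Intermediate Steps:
$n = 1909488$ ($n = 8 \cdot 238686 = 1909488$)
$q = 0$
$L = \frac{13}{4}$ ($L = 3 + \frac{1}{-10 + 14} = 3 + \frac{1}{4} = \frac{13}{4} \approx 3.25$)
$G{\left(Q,Y \right)} = 4$ ($G{\left(Q,Y \right)} = -6 + \left(0^{2} - -10\right) = -6 + \left(0 + 10\right) = -6 + 10 = 4$)
$G{\left(-321,- 3 \left(1 + L\right) \right)} - n = 4 - 1909488 = -1909484$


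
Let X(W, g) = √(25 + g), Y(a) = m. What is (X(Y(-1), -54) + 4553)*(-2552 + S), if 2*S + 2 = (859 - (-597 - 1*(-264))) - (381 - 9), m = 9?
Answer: -9757079 - 2143*I*√29 ≈ -9.7571e+6 - 11540.0*I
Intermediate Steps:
Y(a) = 9
S = 409 (S = -1 + ((859 - (-597 - 1*(-264))) - (381 - 9))/2 = -1 + ((859 - (-597 + 264)) - 1*372)/2 = -1 + ((859 - 1*(-333)) - 372)/2 = -1 + ((859 + 333) - 372)/2 = -1 + (1192 - 372)/2 = -1 + (½)*820 = -1 + 410 = 409)
(X(Y(-1), -54) + 4553)*(-2552 + S) = (√(25 - 54) + 4553)*(-2552 + 409) = (√(-29) + 4553)*(-2143) = (I*√29 + 4553)*(-2143) = (4553 + I*√29)*(-2143) = -9757079 - 2143*I*√29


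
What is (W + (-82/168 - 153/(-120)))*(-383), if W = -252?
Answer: 80820277/840 ≈ 96215.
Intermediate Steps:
(W + (-82/168 - 153/(-120)))*(-383) = (-252 + (-82/168 - 153/(-120)))*(-383) = (-252 + (-82*1/168 - 153*(-1/120)))*(-383) = (-252 + (-41/84 + 51/40))*(-383) = (-252 + 661/840)*(-383) = -211019/840*(-383) = 80820277/840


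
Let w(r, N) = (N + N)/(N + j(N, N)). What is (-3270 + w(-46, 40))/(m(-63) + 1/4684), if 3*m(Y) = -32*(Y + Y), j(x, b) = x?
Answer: -15311996/6295297 ≈ -2.4323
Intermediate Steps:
w(r, N) = 1 (w(r, N) = (N + N)/(N + N) = (2*N)/((2*N)) = (2*N)*(1/(2*N)) = 1)
m(Y) = -64*Y/3 (m(Y) = (-32*(Y + Y))/3 = (-64*Y)/3 = -64*Y/3)
(-3270 + w(-46, 40))/(m(-63) + 1/4684) = (-3270 + 1)/(-64/3*(-63) + 1/4684) = -3269/(1344 + 1/4684) = -3269/6295297/4684 = -3269*4684/6295297 = -15311996/6295297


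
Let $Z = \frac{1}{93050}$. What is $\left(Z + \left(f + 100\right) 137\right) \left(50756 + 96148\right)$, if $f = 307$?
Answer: $\frac{381096516900852}{46525} \approx 8.1912 \cdot 10^{9}$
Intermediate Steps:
$Z = \frac{1}{93050} \approx 1.0747 \cdot 10^{-5}$
$\left(Z + \left(f + 100\right) 137\right) \left(50756 + 96148\right) = \left(\frac{1}{93050} + \left(307 + 100\right) 137\right) \left(50756 + 96148\right) = \left(\frac{1}{93050} + 407 \cdot 137\right) 146904 = \left(\frac{1}{93050} + 55759\right) 146904 = \frac{5188374951}{93050} \cdot 146904 = \frac{381096516900852}{46525}$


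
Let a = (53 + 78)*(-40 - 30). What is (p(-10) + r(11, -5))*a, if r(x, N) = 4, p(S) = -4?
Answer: 0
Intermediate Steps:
a = -9170 (a = 131*(-70) = -9170)
(p(-10) + r(11, -5))*a = (-4 + 4)*(-9170) = 0*(-9170) = 0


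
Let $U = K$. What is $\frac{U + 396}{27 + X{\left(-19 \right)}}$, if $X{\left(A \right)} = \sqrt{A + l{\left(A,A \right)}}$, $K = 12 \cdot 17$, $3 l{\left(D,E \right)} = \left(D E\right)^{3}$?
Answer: $- \frac{48600}{47043637} + \frac{4800 \sqrt{2205273}}{47043637} \approx 0.15049$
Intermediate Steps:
$l{\left(D,E \right)} = \frac{D^{3} E^{3}}{3}$ ($l{\left(D,E \right)} = \frac{\left(D E\right)^{3}}{3} = \frac{D^{3} E^{3}}{3}$)
$K = 204$
$U = 204$
$X{\left(A \right)} = \sqrt{A + \frac{A^{6}}{3}}$ ($X{\left(A \right)} = \sqrt{A + \frac{A^{3} A^{3}}{3}} = \sqrt{A + \frac{A^{6}}{3}}$)
$\frac{U + 396}{27 + X{\left(-19 \right)}} = \frac{204 + 396}{27 + \sqrt{-19 + \frac{\left(-19\right)^{6}}{3}}} = \frac{600}{27 + \sqrt{-19 + \frac{1}{3} \cdot 47045881}} = \frac{600}{27 + \sqrt{-19 + \frac{47045881}{3}}} = \frac{600}{27 + \sqrt{\frac{47045824}{3}}} = \frac{600}{27 + \frac{8 \sqrt{2205273}}{3}}$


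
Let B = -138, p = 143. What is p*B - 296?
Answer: -20030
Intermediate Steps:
p*B - 296 = 143*(-138) - 296 = -19734 - 296 = -20030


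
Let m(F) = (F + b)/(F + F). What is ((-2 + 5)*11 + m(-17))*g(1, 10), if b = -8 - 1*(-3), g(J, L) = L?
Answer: 5720/17 ≈ 336.47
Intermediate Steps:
b = -5 (b = -8 + 3 = -5)
m(F) = (-5 + F)/(2*F) (m(F) = (F - 5)/(F + F) = (-5 + F)/((2*F)) = (-5 + F)*(1/(2*F)) = (-5 + F)/(2*F))
((-2 + 5)*11 + m(-17))*g(1, 10) = ((-2 + 5)*11 + (1/2)*(-5 - 17)/(-17))*10 = (3*11 + (1/2)*(-1/17)*(-22))*10 = (33 + 11/17)*10 = (572/17)*10 = 5720/17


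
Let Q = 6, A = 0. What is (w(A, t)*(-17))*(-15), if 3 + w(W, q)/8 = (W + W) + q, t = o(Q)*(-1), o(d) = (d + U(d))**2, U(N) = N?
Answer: -299880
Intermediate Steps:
o(d) = 4*d**2 (o(d) = (d + d)**2 = (2*d)**2 = 4*d**2)
t = -144 (t = (4*6**2)*(-1) = (4*36)*(-1) = 144*(-1) = -144)
w(W, q) = -24 + 8*q + 16*W (w(W, q) = -24 + 8*((W + W) + q) = -24 + 8*(2*W + q) = -24 + 8*(q + 2*W) = -24 + (8*q + 16*W) = -24 + 8*q + 16*W)
(w(A, t)*(-17))*(-15) = ((-24 + 8*(-144) + 16*0)*(-17))*(-15) = ((-24 - 1152 + 0)*(-17))*(-15) = -1176*(-17)*(-15) = 19992*(-15) = -299880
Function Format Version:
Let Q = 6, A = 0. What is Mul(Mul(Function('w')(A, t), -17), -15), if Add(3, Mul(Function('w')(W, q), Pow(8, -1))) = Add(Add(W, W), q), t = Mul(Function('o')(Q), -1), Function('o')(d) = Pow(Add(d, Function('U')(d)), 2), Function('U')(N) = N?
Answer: -299880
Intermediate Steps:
Function('o')(d) = Mul(4, Pow(d, 2)) (Function('o')(d) = Pow(Add(d, d), 2) = Pow(Mul(2, d), 2) = Mul(4, Pow(d, 2)))
t = -144 (t = Mul(Mul(4, Pow(6, 2)), -1) = Mul(Mul(4, 36), -1) = Mul(144, -1) = -144)
Function('w')(W, q) = Add(-24, Mul(8, q), Mul(16, W)) (Function('w')(W, q) = Add(-24, Mul(8, Add(Add(W, W), q))) = Add(-24, Mul(8, Add(Mul(2, W), q))) = Add(-24, Mul(8, Add(q, Mul(2, W)))) = Add(-24, Add(Mul(8, q), Mul(16, W))) = Add(-24, Mul(8, q), Mul(16, W)))
Mul(Mul(Function('w')(A, t), -17), -15) = Mul(Mul(Add(-24, Mul(8, -144), Mul(16, 0)), -17), -15) = Mul(Mul(Add(-24, -1152, 0), -17), -15) = Mul(Mul(-1176, -17), -15) = Mul(19992, -15) = -299880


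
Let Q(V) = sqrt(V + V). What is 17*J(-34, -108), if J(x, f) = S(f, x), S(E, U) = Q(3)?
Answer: 17*sqrt(6) ≈ 41.641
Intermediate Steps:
Q(V) = sqrt(2)*sqrt(V) (Q(V) = sqrt(2*V) = sqrt(2)*sqrt(V))
S(E, U) = sqrt(6) (S(E, U) = sqrt(2)*sqrt(3) = sqrt(6))
J(x, f) = sqrt(6)
17*J(-34, -108) = 17*sqrt(6)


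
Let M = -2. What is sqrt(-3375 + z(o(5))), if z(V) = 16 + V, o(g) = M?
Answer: I*sqrt(3361) ≈ 57.974*I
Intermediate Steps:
o(g) = -2
sqrt(-3375 + z(o(5))) = sqrt(-3375 + (16 - 2)) = sqrt(-3375 + 14) = sqrt(-3361) = I*sqrt(3361)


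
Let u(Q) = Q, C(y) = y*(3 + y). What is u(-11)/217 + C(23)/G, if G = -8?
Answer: -64927/868 ≈ -74.801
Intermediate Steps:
u(-11)/217 + C(23)/G = -11/217 + (23*(3 + 23))/(-8) = -11*1/217 + (23*26)*(-⅛) = -11/217 + 598*(-⅛) = -11/217 - 299/4 = -64927/868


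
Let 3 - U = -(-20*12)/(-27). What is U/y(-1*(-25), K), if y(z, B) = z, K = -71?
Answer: 107/225 ≈ 0.47556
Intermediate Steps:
U = 107/9 (U = 3 - (-1)*-20*12/(-27) = 3 - (-1)*(-240*(-1/27)) = 3 - (-1)*80/9 = 3 - 1*(-80/9) = 3 + 80/9 = 107/9 ≈ 11.889)
U/y(-1*(-25), K) = 107/(9*((-1*(-25)))) = (107/9)/25 = (107/9)*(1/25) = 107/225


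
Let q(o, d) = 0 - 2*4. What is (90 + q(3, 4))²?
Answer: 6724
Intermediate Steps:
q(o, d) = -8 (q(o, d) = 0 - 8 = -8)
(90 + q(3, 4))² = (90 - 8)² = 82² = 6724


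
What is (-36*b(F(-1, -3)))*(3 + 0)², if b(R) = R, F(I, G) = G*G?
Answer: -2916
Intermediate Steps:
F(I, G) = G²
(-36*b(F(-1, -3)))*(3 + 0)² = (-36*(-3)²)*(3 + 0)² = -36*9*3² = -324*9 = -2916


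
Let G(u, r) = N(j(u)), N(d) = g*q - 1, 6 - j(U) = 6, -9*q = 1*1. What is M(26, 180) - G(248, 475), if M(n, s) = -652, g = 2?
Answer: -5857/9 ≈ -650.78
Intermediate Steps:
q = -⅑ (q = -1/9 = -⅑*1 = -⅑ ≈ -0.11111)
j(U) = 0 (j(U) = 6 - 1*6 = 6 - 6 = 0)
N(d) = -11/9 (N(d) = 2*(-⅑) - 1 = -2/9 - 1 = -11/9)
G(u, r) = -11/9
M(26, 180) - G(248, 475) = -652 - 1*(-11/9) = -652 + 11/9 = -5857/9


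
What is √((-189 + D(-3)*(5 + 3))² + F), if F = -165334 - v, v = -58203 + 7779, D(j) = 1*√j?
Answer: √(-79381 - 3024*I*√3) ≈ 9.29 - 281.9*I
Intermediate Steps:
D(j) = √j
v = -50424
F = -114910 (F = -165334 - 1*(-50424) = -165334 + 50424 = -114910)
√((-189 + D(-3)*(5 + 3))² + F) = √((-189 + √(-3)*(5 + 3))² - 114910) = √((-189 + (I*√3)*8)² - 114910) = √((-189 + 8*I*√3)² - 114910) = √(-114910 + (-189 + 8*I*√3)²)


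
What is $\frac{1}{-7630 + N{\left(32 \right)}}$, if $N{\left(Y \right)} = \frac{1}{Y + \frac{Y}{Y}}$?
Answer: $- \frac{33}{251789} \approx -0.00013106$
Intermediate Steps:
$N{\left(Y \right)} = \frac{1}{1 + Y}$ ($N{\left(Y \right)} = \frac{1}{Y + 1} = \frac{1}{1 + Y}$)
$\frac{1}{-7630 + N{\left(32 \right)}} = \frac{1}{-7630 + \frac{1}{1 + 32}} = \frac{1}{-7630 + \frac{1}{33}} = \frac{1}{- \frac{251789}{33}} = - \frac{33}{251789}$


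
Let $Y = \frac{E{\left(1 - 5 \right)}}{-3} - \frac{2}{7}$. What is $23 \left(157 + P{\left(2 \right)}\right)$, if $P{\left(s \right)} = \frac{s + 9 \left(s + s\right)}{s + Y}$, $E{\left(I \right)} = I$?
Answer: $\frac{124729}{32} \approx 3897.8$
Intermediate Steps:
$Y = \frac{22}{21}$ ($Y = \frac{1 - 5}{-3} - \frac{2}{7} = \left(-4\right) \left(- \frac{1}{3}\right) - \frac{2}{7} = \frac{4}{3} - \frac{2}{7} = \frac{22}{21} \approx 1.0476$)
$P{\left(s \right)} = \frac{19 s}{\frac{22}{21} + s}$ ($P{\left(s \right)} = \frac{s + 9 \left(s + s\right)}{s + \frac{22}{21}} = \frac{s + 9 \cdot 2 s}{\frac{22}{21} + s} = \frac{s + 18 s}{\frac{22}{21} + s} = \frac{19 s}{\frac{22}{21} + s}$)
$23 \left(157 + P{\left(2 \right)}\right) = 23 \left(157 + 399 \cdot 2 \frac{1}{22 + 21 \cdot 2}\right) = 23 \left(157 + 399 \cdot 2 \frac{1}{22 + 42}\right) = 23 \left(157 + 399 \cdot 2 \cdot \frac{1}{64}\right) = 23 \left(157 + \frac{399}{32}\right) = 23 \cdot \frac{5423}{32} = \frac{124729}{32}$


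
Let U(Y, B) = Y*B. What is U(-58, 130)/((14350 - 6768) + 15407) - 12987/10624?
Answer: -378663103/244235136 ≈ -1.5504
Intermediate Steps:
U(Y, B) = B*Y
U(-58, 130)/((14350 - 6768) + 15407) - 12987/10624 = (130*(-58))/((14350 - 6768) + 15407) - 12987/10624 = -7540/(7582 + 15407) - 12987*1/10624 = -7540/22989 - 12987/10624 = -378663103/244235136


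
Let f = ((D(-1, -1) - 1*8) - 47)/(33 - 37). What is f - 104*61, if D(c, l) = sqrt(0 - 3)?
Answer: -25321/4 - I*sqrt(3)/4 ≈ -6330.3 - 0.43301*I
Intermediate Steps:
D(c, l) = I*sqrt(3) (D(c, l) = sqrt(-3) = I*sqrt(3))
f = 55/4 - I*sqrt(3)/4 (f = ((I*sqrt(3) - 1*8) - 47)/(33 - 37) = ((I*sqrt(3) - 8) - 47)/(-4) = ((-8 + I*sqrt(3)) - 47)*(-1/4) = (-55 + I*sqrt(3))*(-1/4) = 55/4 - I*sqrt(3)/4 ≈ 13.75 - 0.43301*I)
f - 104*61 = (55/4 - I*sqrt(3)/4) - 104*61 = (55/4 - I*sqrt(3)/4) - 6344 = -25321/4 - I*sqrt(3)/4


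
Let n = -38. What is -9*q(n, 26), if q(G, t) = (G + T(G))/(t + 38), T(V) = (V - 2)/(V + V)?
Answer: 801/152 ≈ 5.2697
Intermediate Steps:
T(V) = (-2 + V)/(2*V) (T(V) = (-2 + V)/((2*V)) = (-2 + V)*(1/(2*V)) = (-2 + V)/(2*V))
q(G, t) = (G + (-2 + G)/(2*G))/(38 + t) (q(G, t) = (G + (-2 + G)/(2*G))/(t + 38) = (G + (-2 + G)/(2*G))/(38 + t))
-9*q(n, 26) = -9*(-1 + (-38)² + (½)*(-38))/((-38)*(38 + 26)) = -(-9)*(-1 + 1444 - 19)/(38*64) = -(-9)*1424/(38*64) = -9*(-89/152) = 801/152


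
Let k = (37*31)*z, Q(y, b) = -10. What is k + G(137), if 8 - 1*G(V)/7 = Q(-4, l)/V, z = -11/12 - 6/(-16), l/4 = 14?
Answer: -1856999/3288 ≈ -564.78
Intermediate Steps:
l = 56 (l = 4*14 = 56)
z = -13/24 (z = -11*1/12 - 6*(-1/16) = -11/12 + 3/8 = -13/24 ≈ -0.54167)
G(V) = 56 + 70/V (G(V) = 56 - (-70)/V = 56 + 70/V)
k = -14911/24 (k = (37*31)*(-13/24) = 1147*(-13/24) = -14911/24 ≈ -621.29)
k + G(137) = -14911/24 + (56 + 70/137) = -14911/24 + 7742/137 = -1856999/3288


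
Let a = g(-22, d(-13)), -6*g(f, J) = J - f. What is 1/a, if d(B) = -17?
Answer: -6/5 ≈ -1.2000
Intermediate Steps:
g(f, J) = -J/6 + f/6 (g(f, J) = -(J - f)/6 = -J/6 + f/6)
a = -⅚ (a = -⅙*(-17) + (⅙)*(-22) = 17/6 - 11/3 = -⅚ ≈ -0.83333)
1/a = 1/(-⅚) = -6/5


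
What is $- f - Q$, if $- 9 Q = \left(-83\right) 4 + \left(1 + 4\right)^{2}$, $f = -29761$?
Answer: $\frac{267542}{9} \approx 29727.0$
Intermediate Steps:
$Q = \frac{307}{9}$ ($Q = - \frac{\left(-83\right) 4 + \left(1 + 4\right)^{2}}{9} = - \frac{-332 + 5^{2}}{9} = - \frac{-332 + 25}{9} = \left(- \frac{1}{9}\right) \left(-307\right) = \frac{307}{9} \approx 34.111$)
$- f - Q = \left(-1\right) \left(-29761\right) - \frac{307}{9} = 29761 - \frac{307}{9} = \frac{267542}{9}$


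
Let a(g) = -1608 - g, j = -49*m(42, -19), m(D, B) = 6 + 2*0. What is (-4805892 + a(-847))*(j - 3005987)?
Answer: 14450149587493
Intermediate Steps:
m(D, B) = 6 (m(D, B) = 6 + 0 = 6)
j = -294 (j = -49*6 = -294)
(-4805892 + a(-847))*(j - 3005987) = (-4805892 + (-1608 - 1*(-847)))*(-294 - 3005987) = (-4805892 + (-1608 + 847))*(-3006281) = (-4805892 - 761)*(-3006281) = -4806653*(-3006281) = 14450149587493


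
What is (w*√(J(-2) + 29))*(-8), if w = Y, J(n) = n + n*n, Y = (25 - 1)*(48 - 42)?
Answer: -1152*√31 ≈ -6414.1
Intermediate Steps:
Y = 144 (Y = 24*6 = 144)
J(n) = n + n²
w = 144
(w*√(J(-2) + 29))*(-8) = (144*√(-2*(1 - 2) + 29))*(-8) = (144*√(-2*(-1) + 29))*(-8) = (144*√(2 + 29))*(-8) = (144*√31)*(-8) = -1152*√31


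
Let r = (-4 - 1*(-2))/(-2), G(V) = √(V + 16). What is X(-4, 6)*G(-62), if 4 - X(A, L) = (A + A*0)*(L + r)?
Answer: 32*I*√46 ≈ 217.03*I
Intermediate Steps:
G(V) = √(16 + V)
r = 1 (r = (-4 + 2)*(-½) = -2*(-½) = 1)
X(A, L) = 4 - A*(1 + L) (X(A, L) = 4 - (A + A*0)*(L + 1) = 4 - (A + 0)*(1 + L) = 4 - A*(1 + L))
X(-4, 6)*G(-62) = (4 - 1*(-4) - 1*(-4)*6)*√(16 - 62) = (4 + 4 + 24)*√(-46) = 32*(I*√46) = 32*I*√46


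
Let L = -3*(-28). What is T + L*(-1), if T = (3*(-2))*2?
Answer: -96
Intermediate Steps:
L = 84
T = -12 (T = -6*2 = -12)
T + L*(-1) = -12 + 84*(-1) = -12 - 84 = -96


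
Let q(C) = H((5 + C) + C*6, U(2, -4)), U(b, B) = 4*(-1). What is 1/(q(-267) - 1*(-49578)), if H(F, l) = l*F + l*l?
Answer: 1/57050 ≈ 1.7528e-5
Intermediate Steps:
U(b, B) = -4
H(F, l) = l² + F*l (H(F, l) = F*l + l² = l² + F*l)
q(C) = -4 - 28*C (q(C) = -4*(((5 + C) + C*6) - 4) = -4*(((5 + C) + 6*C) - 4) = -4*((5 + 7*C) - 4) = -4*(1 + 7*C) = -4 - 28*C)
1/(q(-267) - 1*(-49578)) = 1/((-4 - 28*(-267)) - 1*(-49578)) = 1/((-4 + 7476) + 49578) = 1/(7472 + 49578) = 1/57050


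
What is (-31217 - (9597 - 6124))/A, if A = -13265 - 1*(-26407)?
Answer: -17345/6571 ≈ -2.6396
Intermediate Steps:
A = 13142 (A = -13265 + 26407 = 13142)
(-31217 - (9597 - 6124))/A = (-31217 - (9597 - 6124))/13142 = (-31217 - 1*3473)*(1/13142) = (-31217 - 3473)*(1/13142) = -34690*1/13142 = -17345/6571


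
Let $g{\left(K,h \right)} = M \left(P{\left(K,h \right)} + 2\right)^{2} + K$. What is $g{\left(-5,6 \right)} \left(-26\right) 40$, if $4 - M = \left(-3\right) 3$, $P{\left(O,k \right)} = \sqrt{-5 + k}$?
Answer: $-116480$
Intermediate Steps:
$M = 13$ ($M = 4 - \left(-3\right) 3 = 4 - -9 = 4 + 9 = 13$)
$g{\left(K,h \right)} = K + 13 \left(2 + \sqrt{-5 + h}\right)^{2}$ ($g{\left(K,h \right)} = 13 \left(\sqrt{-5 + h} + 2\right)^{2} + K = 13 \left(2 + \sqrt{-5 + h}\right)^{2} + K = K + 13 \left(2 + \sqrt{-5 + h}\right)^{2}$)
$g{\left(-5,6 \right)} \left(-26\right) 40 = \left(-5 + 13 \left(2 + \sqrt{-5 + 6}\right)^{2}\right) \left(-26\right) 40 = \left(-5 + 13 \left(2 + \sqrt{1}\right)^{2}\right) \left(-26\right) 40 = \left(-5 + 13 \left(2 + 1\right)^{2}\right) \left(-26\right) 40 = \left(-5 + 13 \cdot 3^{2}\right) \left(-26\right) 40 = \left(-5 + 13 \cdot 9\right) \left(-26\right) 40 = \left(-5 + 117\right) \left(-26\right) 40 = 112 \left(-26\right) 40 = \left(-2912\right) 40 = -116480$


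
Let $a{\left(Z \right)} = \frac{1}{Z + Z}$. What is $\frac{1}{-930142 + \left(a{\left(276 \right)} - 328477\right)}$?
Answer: $- \frac{552}{694757687} \approx -7.9452 \cdot 10^{-7}$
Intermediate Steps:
$a{\left(Z \right)} = \frac{1}{2 Z}$
$\frac{1}{-930142 + \left(a{\left(276 \right)} - 328477\right)} = \frac{1}{-930142 - \left(328477 - \frac{1}{2 \cdot 276}\right)} = \frac{1}{-930142 + \left(\frac{1}{2} \cdot \frac{1}{276} - 328477\right)} = \frac{1}{-930142 + \left(\frac{1}{552} - 328477\right)} = \frac{1}{-930142 - \frac{181319303}{552}} = \frac{1}{- \frac{694757687}{552}} = - \frac{552}{694757687}$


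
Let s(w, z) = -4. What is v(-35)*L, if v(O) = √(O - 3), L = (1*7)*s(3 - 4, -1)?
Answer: -28*I*√38 ≈ -172.6*I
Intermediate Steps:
L = -28 (L = (1*7)*(-4) = 7*(-4) = -28)
v(O) = √(-3 + O)
v(-35)*L = √(-3 - 35)*(-28) = √(-38)*(-28) = (I*√38)*(-28) = -28*I*√38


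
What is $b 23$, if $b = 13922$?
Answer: $320206$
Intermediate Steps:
$b 23 = 13922 \cdot 23 = 320206$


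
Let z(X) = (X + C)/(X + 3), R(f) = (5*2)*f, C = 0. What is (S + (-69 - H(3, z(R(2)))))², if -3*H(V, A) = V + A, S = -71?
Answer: 91604041/4761 ≈ 19241.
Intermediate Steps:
R(f) = 10*f
z(X) = X/(3 + X) (z(X) = (X + 0)/(X + 3) = X/(3 + X))
H(V, A) = -A/3 - V/3 (H(V, A) = -(V + A)/3 = -(A + V)/3 = -A/3 - V/3)
(S + (-69 - H(3, z(R(2)))))² = (-71 + (-69 - (-10*2/(3*(3 + 10*2)) - ⅓*3)))² = (-71 + (-69 - (-20/(3*(3 + 20)) - 1)))² = (-71 + (-69 - (-20/(3*23) - 1)))² = (-71 + (-69 - (-⅓*20/23 - 1)))² = (-71 + (-69 - (-20/69 - 1)))² = (-71 + (-69 - 1*(-89/69)))² = (-71 + (-69 + 89/69))² = (-71 - 4672/69)² = (-9571/69)² = 91604041/4761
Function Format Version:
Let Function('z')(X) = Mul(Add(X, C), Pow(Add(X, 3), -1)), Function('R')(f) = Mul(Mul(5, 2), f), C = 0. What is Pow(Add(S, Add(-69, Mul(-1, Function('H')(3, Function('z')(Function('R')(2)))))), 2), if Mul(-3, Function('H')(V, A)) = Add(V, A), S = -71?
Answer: Rational(91604041, 4761) ≈ 19241.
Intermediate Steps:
Function('R')(f) = Mul(10, f)
Function('z')(X) = Mul(X, Pow(Add(3, X), -1)) (Function('z')(X) = Mul(Add(X, 0), Pow(Add(X, 3), -1)) = Mul(X, Pow(Add(3, X), -1)))
Function('H')(V, A) = Add(Mul(Rational(-1, 3), A), Mul(Rational(-1, 3), V)) (Function('H')(V, A) = Mul(Rational(-1, 3), Add(V, A)) = Mul(Rational(-1, 3), Add(A, V)) = Add(Mul(Rational(-1, 3), A), Mul(Rational(-1, 3), V)))
Pow(Add(S, Add(-69, Mul(-1, Function('H')(3, Function('z')(Function('R')(2)))))), 2) = Pow(Add(-71, Add(-69, Mul(-1, Add(Mul(Rational(-1, 3), Mul(Mul(10, 2), Pow(Add(3, Mul(10, 2)), -1))), Mul(Rational(-1, 3), 3))))), 2) = Pow(Add(-71, Add(-69, Mul(-1, Add(Mul(Rational(-1, 3), Mul(20, Pow(Add(3, 20), -1))), -1)))), 2) = Pow(Add(-71, Add(-69, Mul(-1, Add(Mul(Rational(-1, 3), Mul(20, Pow(23, -1))), -1)))), 2) = Pow(Add(-71, Add(-69, Mul(-1, Add(Mul(Rational(-1, 3), Mul(20, Rational(1, 23))), -1)))), 2) = Pow(Add(-71, Add(-69, Mul(-1, Add(Mul(Rational(-1, 3), Rational(20, 23)), -1)))), 2) = Pow(Add(-71, Add(-69, Mul(-1, Add(Rational(-20, 69), -1)))), 2) = Pow(Add(-71, Add(-69, Mul(-1, Rational(-89, 69)))), 2) = Pow(Add(-71, Add(-69, Rational(89, 69))), 2) = Pow(Add(-71, Rational(-4672, 69)), 2) = Pow(Rational(-9571, 69), 2) = Rational(91604041, 4761)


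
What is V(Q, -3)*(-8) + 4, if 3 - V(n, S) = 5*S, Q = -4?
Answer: -140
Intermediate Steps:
V(n, S) = 3 - 5*S
V(Q, -3)*(-8) + 4 = (3 - 5*(-3))*(-8) + 4 = (3 + 15)*(-8) + 4 = 18*(-8) + 4 = -144 + 4 = -140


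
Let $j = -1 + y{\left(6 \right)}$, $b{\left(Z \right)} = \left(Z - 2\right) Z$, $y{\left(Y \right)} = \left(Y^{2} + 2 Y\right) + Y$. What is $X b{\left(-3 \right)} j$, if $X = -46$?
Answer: $-36570$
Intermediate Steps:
$y{\left(Y \right)} = Y^{2} + 3 Y$
$b{\left(Z \right)} = Z \left(-2 + Z\right)$ ($b{\left(Z \right)} = \left(-2 + Z\right) Z = Z \left(-2 + Z\right)$)
$j = 53$ ($j = -1 + 6 \left(3 + 6\right) = -1 + 6 \cdot 9 = -1 + 54 = 53$)
$X b{\left(-3 \right)} j = - 46 \left(- 3 \left(-2 - 3\right)\right) 53 = - 46 \left(\left(-3\right) \left(-5\right)\right) 53 = \left(-46\right) 15 \cdot 53 = \left(-690\right) 53 = -36570$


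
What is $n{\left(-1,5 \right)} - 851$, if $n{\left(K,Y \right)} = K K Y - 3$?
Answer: $-849$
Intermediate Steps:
$n{\left(K,Y \right)} = -3 + Y K^{2}$ ($n{\left(K,Y \right)} = K^{2} Y - 3 = Y K^{2} - 3 = -3 + Y K^{2}$)
$n{\left(-1,5 \right)} - 851 = \left(-3 + 5 \left(-1\right)^{2}\right) - 851 = \left(-3 + 5 \cdot 1\right) - 851 = \left(-3 + 5\right) - 851 = 2 - 851 = -849$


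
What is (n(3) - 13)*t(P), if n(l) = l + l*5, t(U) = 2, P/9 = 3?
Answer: 10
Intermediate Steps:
P = 27 (P = 9*3 = 27)
n(l) = 6*l (n(l) = l + 5*l = 6*l)
(n(3) - 13)*t(P) = (6*3 - 13)*2 = (18 - 13)*2 = 5*2 = 10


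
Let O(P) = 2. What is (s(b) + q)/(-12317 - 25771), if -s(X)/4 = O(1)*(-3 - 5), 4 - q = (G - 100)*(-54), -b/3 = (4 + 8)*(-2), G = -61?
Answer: 4313/19044 ≈ 0.22648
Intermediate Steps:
b = 72 (b = -3*(4 + 8)*(-2) = -36*(-2) = -3*(-24) = 72)
q = -8690 (q = 4 - (-61 - 100)*(-54) = 4 - (-161)*(-54) = 4 - 1*8694 = 4 - 8694 = -8690)
s(X) = 64 (s(X) = -8*(-3 - 5) = -8*(-8) = -4*(-16) = 64)
(s(b) + q)/(-12317 - 25771) = (64 - 8690)/(-12317 - 25771) = -8626/(-38088) = -8626*(-1/38088) = 4313/19044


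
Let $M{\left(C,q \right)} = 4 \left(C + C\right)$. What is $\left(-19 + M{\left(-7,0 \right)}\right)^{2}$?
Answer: $5625$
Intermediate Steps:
$M{\left(C,q \right)} = 8 C$ ($M{\left(C,q \right)} = 4 \cdot 2 C = 8 C$)
$\left(-19 + M{\left(-7,0 \right)}\right)^{2} = \left(-19 + 8 \left(-7\right)\right)^{2} = \left(-19 - 56\right)^{2} = \left(-75\right)^{2} = 5625$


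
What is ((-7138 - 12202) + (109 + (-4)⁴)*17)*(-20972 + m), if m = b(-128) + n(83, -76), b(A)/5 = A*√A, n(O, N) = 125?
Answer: 273825345 + 67251200*I*√2 ≈ 2.7383e+8 + 9.5108e+7*I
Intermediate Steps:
b(A) = 5*A^(3/2) (b(A) = 5*(A*√A) = 5*A^(3/2))
m = 125 - 5120*I*√2 (m = 5*(-128)^(3/2) + 125 = 5*(-1024*I*√2) + 125 = -5120*I*√2 + 125 = 125 - 5120*I*√2 ≈ 125.0 - 7240.8*I)
((-7138 - 12202) + (109 + (-4)⁴)*17)*(-20972 + m) = ((-7138 - 12202) + (109 + (-4)⁴)*17)*(-20972 + (125 - 5120*I*√2)) = (-19340 + (109 + 256)*17)*(-20847 - 5120*I*√2) = (-19340 + 365*17)*(-20847 - 5120*I*√2) = (-19340 + 6205)*(-20847 - 5120*I*√2) = -13135*(-20847 - 5120*I*√2) = 273825345 + 67251200*I*√2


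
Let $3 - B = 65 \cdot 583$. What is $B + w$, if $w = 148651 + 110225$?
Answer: $220984$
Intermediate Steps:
$w = 258876$
$B = -37892$ ($B = 3 - 65 \cdot 583 = 3 - 37895 = -37892$)
$B + w = -37892 + 258876 = 220984$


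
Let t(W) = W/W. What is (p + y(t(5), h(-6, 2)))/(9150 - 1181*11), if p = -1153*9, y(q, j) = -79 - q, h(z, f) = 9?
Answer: 10457/3841 ≈ 2.7225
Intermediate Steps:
t(W) = 1
p = -10377
(p + y(t(5), h(-6, 2)))/(9150 - 1181*11) = (-10377 + (-79 - 1*1))/(9150 - 1181*11) = (-10377 + (-79 - 1))/(9150 - 12991) = (-10377 - 80)/(-3841) = -10457*(-1/3841) = 10457/3841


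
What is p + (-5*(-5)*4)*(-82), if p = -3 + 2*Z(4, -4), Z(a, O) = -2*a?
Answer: -8219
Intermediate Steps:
p = -19 (p = -3 + 2*(-2*4) = -3 + 2*(-8) = -3 - 16 = -19)
p + (-5*(-5)*4)*(-82) = -19 + (-5*(-5)*4)*(-82) = -19 + (25*4)*(-82) = -19 + 100*(-82) = -19 - 8200 = -8219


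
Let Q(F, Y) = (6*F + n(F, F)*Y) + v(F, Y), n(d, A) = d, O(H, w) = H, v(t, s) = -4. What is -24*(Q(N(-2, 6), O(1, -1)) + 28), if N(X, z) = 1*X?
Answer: -240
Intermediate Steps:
N(X, z) = X
Q(F, Y) = -4 + 6*F + F*Y (Q(F, Y) = (6*F + F*Y) - 4 = -4 + 6*F + F*Y)
-24*(Q(N(-2, 6), O(1, -1)) + 28) = -24*((-4 + 6*(-2) - 2*1) + 28) = -24*((-4 - 12 - 2) + 28) = -24*(-18 + 28) = -24*10 = -240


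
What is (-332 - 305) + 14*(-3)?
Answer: -679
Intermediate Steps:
(-332 - 305) + 14*(-3) = -637 - 42 = -679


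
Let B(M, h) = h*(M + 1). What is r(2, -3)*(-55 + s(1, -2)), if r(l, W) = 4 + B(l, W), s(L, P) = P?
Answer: 285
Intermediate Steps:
B(M, h) = h*(1 + M)
r(l, W) = 4 + W*(1 + l)
r(2, -3)*(-55 + s(1, -2)) = (4 - 3*(1 + 2))*(-55 - 2) = (4 - 3*3)*(-57) = (4 - 9)*(-57) = -5*(-57) = 285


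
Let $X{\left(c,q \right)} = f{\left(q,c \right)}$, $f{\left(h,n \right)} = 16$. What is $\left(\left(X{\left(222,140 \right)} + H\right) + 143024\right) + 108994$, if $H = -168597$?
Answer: $83437$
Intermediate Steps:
$X{\left(c,q \right)} = 16$
$\left(\left(X{\left(222,140 \right)} + H\right) + 143024\right) + 108994 = \left(\left(16 - 168597\right) + 143024\right) + 108994 = \left(-168581 + 143024\right) + 108994 = -25557 + 108994 = 83437$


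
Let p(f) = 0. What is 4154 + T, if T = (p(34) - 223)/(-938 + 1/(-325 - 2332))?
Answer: 10353469629/2492267 ≈ 4154.2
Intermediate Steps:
T = 592511/2492267 (T = (0 - 223)/(-938 + 1/(-325 - 2332)) = -223/(-938 + 1/(-2657)) = -223/(-938 - 1/2657) = -223/(-2492267/2657) = -223*(-2657/2492267) = 592511/2492267 ≈ 0.23774)
4154 + T = 4154 + 592511/2492267 = 10353469629/2492267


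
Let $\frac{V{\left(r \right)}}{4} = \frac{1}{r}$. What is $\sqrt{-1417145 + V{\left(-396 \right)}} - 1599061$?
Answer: $-1599061 + \frac{2 i \sqrt{385817729}}{33} \approx -1.5991 \cdot 10^{6} + 1190.4 i$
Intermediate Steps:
$V{\left(r \right)} = \frac{4}{r}$
$\sqrt{-1417145 + V{\left(-396 \right)}} - 1599061 = \sqrt{-1417145 + \frac{4}{-396}} - 1599061 = \sqrt{-1417145 + 4 \left(- \frac{1}{396}\right)} - 1599061 = \sqrt{-1417145 - \frac{1}{99}} - 1599061 = \sqrt{- \frac{140297356}{99}} - 1599061 = \frac{2 i \sqrt{385817729}}{33} - 1599061 = -1599061 + \frac{2 i \sqrt{385817729}}{33}$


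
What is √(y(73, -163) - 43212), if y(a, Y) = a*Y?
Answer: I*√55111 ≈ 234.76*I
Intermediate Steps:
y(a, Y) = Y*a
√(y(73, -163) - 43212) = √(-163*73 - 43212) = √(-11899 - 43212) = √(-55111) = I*√55111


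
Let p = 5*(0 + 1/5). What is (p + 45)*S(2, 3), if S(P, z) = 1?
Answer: 46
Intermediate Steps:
p = 1 (p = 5*(0 + 1/5) = 5*(1/5) = 1)
(p + 45)*S(2, 3) = (1 + 45)*1 = 46*1 = 46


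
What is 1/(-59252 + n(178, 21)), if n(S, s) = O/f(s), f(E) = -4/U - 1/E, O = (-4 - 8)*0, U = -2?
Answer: -1/59252 ≈ -1.6877e-5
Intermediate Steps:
O = 0 (O = -12*0 = 0)
f(E) = 2 - 1/E (f(E) = -4/(-2) - 1/E = -4*(-1/2) - 1/E = 2 - 1/E)
n(S, s) = 0 (n(S, s) = 0/(2 - 1/s) = 0)
1/(-59252 + n(178, 21)) = 1/(-59252 + 0) = 1/(-59252) = -1/59252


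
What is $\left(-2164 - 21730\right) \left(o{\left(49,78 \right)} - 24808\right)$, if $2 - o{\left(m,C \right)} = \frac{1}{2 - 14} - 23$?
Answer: $\frac{3552978065}{6} \approx 5.9216 \cdot 10^{8}$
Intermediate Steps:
$o{\left(m,C \right)} = \frac{301}{12}$ ($o{\left(m,C \right)} = 2 - \left(\frac{1}{2 - 14} - 23\right) = 2 - \left(\frac{1}{-12} - 23\right) = 2 - \left(- \frac{1}{12} - 23\right) = 2 - - \frac{277}{12} = 2 + \frac{277}{12} = \frac{301}{12}$)
$\left(-2164 - 21730\right) \left(o{\left(49,78 \right)} - 24808\right) = \left(-2164 - 21730\right) \left(\frac{301}{12} - 24808\right) = \left(-23894\right) \left(- \frac{297395}{12}\right) = \frac{3552978065}{6}$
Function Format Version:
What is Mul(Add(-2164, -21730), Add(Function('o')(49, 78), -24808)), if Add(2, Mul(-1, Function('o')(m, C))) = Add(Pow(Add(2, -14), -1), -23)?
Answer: Rational(3552978065, 6) ≈ 5.9216e+8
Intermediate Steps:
Function('o')(m, C) = Rational(301, 12) (Function('o')(m, C) = Add(2, Mul(-1, Add(Pow(Add(2, -14), -1), -23))) = Add(2, Mul(-1, Add(Pow(-12, -1), -23))) = Add(2, Mul(-1, Add(Rational(-1, 12), -23))) = Add(2, Mul(-1, Rational(-277, 12))) = Add(2, Rational(277, 12)) = Rational(301, 12))
Mul(Add(-2164, -21730), Add(Function('o')(49, 78), -24808)) = Mul(Add(-2164, -21730), Add(Rational(301, 12), -24808)) = Mul(-23894, Rational(-297395, 12)) = Rational(3552978065, 6)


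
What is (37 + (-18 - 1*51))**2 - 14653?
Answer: -13629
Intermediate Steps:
(37 + (-18 - 1*51))**2 - 14653 = (37 + (-18 - 51))**2 - 14653 = (37 - 69)**2 - 14653 = (-32)**2 - 14653 = 1024 - 14653 = -13629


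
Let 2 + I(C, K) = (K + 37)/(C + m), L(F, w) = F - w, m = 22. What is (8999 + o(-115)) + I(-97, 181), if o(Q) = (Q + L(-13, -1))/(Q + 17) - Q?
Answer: 66961361/7350 ≈ 9110.4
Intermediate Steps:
I(C, K) = -2 + (37 + K)/(22 + C) (I(C, K) = -2 + (K + 37)/(C + 22) = -2 + (37 + K)/(22 + C))
o(Q) = -Q + (-12 + Q)/(17 + Q) (o(Q) = (Q + (-13 - 1*(-1)))/(Q + 17) - Q = (Q + (-13 + 1))/(17 + Q) - Q = (Q - 12)/(17 + Q) - Q = (-12 + Q)/(17 + Q) - Q = -Q + (-12 + Q)/(17 + Q))
(8999 + o(-115)) + I(-97, 181) = (8999 + (-12 - 1*(-115)² - 16*(-115))/(17 - 115)) + (-7 + 181 - 2*(-97))/(22 - 97) = (8999 + (-12 - 1*13225 + 1840)/(-98)) + (-7 + 181 + 194)/(-75) = (8999 - (-12 - 13225 + 1840)/98) - 1/75*368 = (8999 - 1/98*(-11397)) - 368/75 = (8999 + 11397/98) - 368/75 = 893299/98 - 368/75 = 66961361/7350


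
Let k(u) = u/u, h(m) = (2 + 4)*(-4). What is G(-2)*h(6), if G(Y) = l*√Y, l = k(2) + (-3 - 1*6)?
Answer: 192*I*√2 ≈ 271.53*I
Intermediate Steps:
h(m) = -24 (h(m) = 6*(-4) = -24)
k(u) = 1
l = -8 (l = 1 + (-3 - 1*6) = 1 + (-3 - 6) = 1 - 9 = -8)
G(Y) = -8*√Y
G(-2)*h(6) = -8*I*√2*(-24) = 192*I*√2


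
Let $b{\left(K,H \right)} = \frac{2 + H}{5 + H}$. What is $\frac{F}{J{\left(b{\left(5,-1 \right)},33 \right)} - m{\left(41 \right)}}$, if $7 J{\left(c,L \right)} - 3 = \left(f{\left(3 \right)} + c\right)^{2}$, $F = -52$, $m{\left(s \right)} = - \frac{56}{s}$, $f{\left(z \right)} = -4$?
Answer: $- \frac{34112}{2495} \approx -13.672$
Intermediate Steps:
$b{\left(K,H \right)} = \frac{2 + H}{5 + H}$
$J{\left(c,L \right)} = \frac{3}{7} + \frac{\left(-4 + c\right)^{2}}{7}$
$\frac{F}{J{\left(b{\left(5,-1 \right)},33 \right)} - m{\left(41 \right)}} = - \frac{52}{\left(\frac{3}{7} + \frac{\left(-4 + \frac{2 - 1}{5 - 1}\right)^{2}}{7}\right) - - \frac{56}{41}} = - \frac{52}{\left(\frac{3}{7} + \frac{\left(-4 + \frac{1}{4} \cdot 1\right)^{2}}{7}\right) - \left(-56\right) \frac{1}{41}} = - \frac{52}{\left(\frac{3}{7} + \frac{\left(-4 + \frac{1}{4} \cdot 1\right)^{2}}{7}\right) - - \frac{56}{41}} = - \frac{52}{\left(\frac{3}{7} + \frac{\left(-4 + \frac{1}{4}\right)^{2}}{7}\right) + \frac{56}{41}} = - \frac{52}{\left(\frac{3}{7} + \frac{\left(- \frac{15}{4}\right)^{2}}{7}\right) + \frac{56}{41}} = - \frac{52}{\left(\frac{3}{7} + \frac{1}{7} \cdot \frac{225}{16}\right) + \frac{56}{41}} = - \frac{52}{\left(\frac{3}{7} + \frac{225}{112}\right) + \frac{56}{41}} = - \frac{52}{\frac{39}{16} + \frac{56}{41}} = - \frac{52}{\frac{2495}{656}} = \left(-52\right) \frac{656}{2495} = - \frac{34112}{2495}$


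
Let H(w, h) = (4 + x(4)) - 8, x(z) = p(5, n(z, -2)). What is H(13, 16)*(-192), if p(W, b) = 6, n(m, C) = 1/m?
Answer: -384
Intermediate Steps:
x(z) = 6
H(w, h) = 2 (H(w, h) = (4 + 6) - 8 = 10 - 8 = 2)
H(13, 16)*(-192) = 2*(-192) = -384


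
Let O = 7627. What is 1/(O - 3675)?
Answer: 1/3952 ≈ 0.00025304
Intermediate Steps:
1/(O - 3675) = 1/(7627 - 3675) = 1/3952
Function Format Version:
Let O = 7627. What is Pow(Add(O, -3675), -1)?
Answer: Rational(1, 3952) ≈ 0.00025304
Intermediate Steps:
Pow(Add(O, -3675), -1) = Pow(Add(7627, -3675), -1) = Pow(3952, -1) = Rational(1, 3952)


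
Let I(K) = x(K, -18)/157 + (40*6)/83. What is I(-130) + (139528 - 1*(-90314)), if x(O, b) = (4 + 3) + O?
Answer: 2995098573/13031 ≈ 2.2984e+5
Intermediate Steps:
x(O, b) = 7 + O
I(K) = 38261/13031 + K/157 (I(K) = (7 + K)/157 + (40*6)/83 = (7 + K)*(1/157) + 240*(1/83) = (7/157 + K/157) + 240/83 = 38261/13031 + K/157)
I(-130) + (139528 - 1*(-90314)) = (38261/13031 + (1/157)*(-130)) + (139528 - 1*(-90314)) = (38261/13031 - 130/157) + (139528 + 90314) = 27471/13031 + 229842 = 2995098573/13031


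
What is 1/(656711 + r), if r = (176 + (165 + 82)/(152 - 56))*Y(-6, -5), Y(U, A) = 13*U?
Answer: 16/10284517 ≈ 1.5557e-6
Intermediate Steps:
r = -222859/16 (r = (176 + (165 + 82)/(152 - 56))*(13*(-6)) = (176 + 247/96)*(-78) = (17143/96)*(-78) = -222859/16 ≈ -13929.)
1/(656711 + r) = 1/(656711 - 222859/16) = 1/(10284517/16) = 16/10284517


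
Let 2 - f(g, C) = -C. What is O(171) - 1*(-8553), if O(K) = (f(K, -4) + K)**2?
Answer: 37114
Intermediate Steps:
f(g, C) = 2 + C (f(g, C) = 2 - (-1)*C = 2 + C)
O(K) = (-2 + K)**2 (O(K) = ((2 - 4) + K)**2 = (-2 + K)**2)
O(171) - 1*(-8553) = (-2 + 171)**2 - 1*(-8553) = 169**2 + 8553 = 28561 + 8553 = 37114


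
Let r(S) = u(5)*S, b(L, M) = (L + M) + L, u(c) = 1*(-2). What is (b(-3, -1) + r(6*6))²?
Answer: 6241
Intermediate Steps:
u(c) = -2
b(L, M) = M + 2*L
r(S) = -2*S
(b(-3, -1) + r(6*6))² = ((-1 + 2*(-3)) - 12*6)² = ((-1 - 6) - 2*36)² = (-7 - 72)² = (-79)² = 6241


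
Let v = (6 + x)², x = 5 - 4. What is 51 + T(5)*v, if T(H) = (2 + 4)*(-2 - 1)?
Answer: -831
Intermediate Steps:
x = 1
T(H) = -18 (T(H) = 6*(-3) = -18)
v = 49 (v = (6 + 1)² = 7² = 49)
51 + T(5)*v = 51 - 18*49 = 51 - 882 = -831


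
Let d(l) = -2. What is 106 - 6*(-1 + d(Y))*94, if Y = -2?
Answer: 1798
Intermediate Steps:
106 - 6*(-1 + d(Y))*94 = 106 - 6*(-1 - 2)*94 = 106 - 6*(-3)*94 = 106 + 18*94 = 106 + 1692 = 1798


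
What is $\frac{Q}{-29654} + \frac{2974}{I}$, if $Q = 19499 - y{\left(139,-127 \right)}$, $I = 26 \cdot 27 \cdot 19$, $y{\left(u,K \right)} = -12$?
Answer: $- \frac{86023361}{197762526} \approx -0.43498$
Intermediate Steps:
$I = 13338$ ($I = 702 \cdot 19 = 13338$)
$Q = 19511$ ($Q = 19499 - -12 = 19499 + 12 = 19511$)
$\frac{Q}{-29654} + \frac{2974}{I} = \frac{19511}{-29654} + \frac{2974}{13338} = 19511 \left(- \frac{1}{29654}\right) + 2974 \cdot \frac{1}{13338} = - \frac{19511}{29654} + \frac{1487}{6669} = - \frac{86023361}{197762526}$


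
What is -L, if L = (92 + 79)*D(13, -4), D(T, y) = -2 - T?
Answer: 2565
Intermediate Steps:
L = -2565 (L = (92 + 79)*(-2 - 1*13) = 171*(-2 - 13) = 171*(-15) = -2565)
-L = -1*(-2565) = 2565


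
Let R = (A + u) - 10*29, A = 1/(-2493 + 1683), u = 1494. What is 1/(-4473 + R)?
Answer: -810/2647891 ≈ -0.00030590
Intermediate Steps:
A = -1/810 (A = 1/(-810) = -1/810 ≈ -0.0012346)
R = 975239/810 (R = (-1/810 + 1494) - 10*29 = 1210139/810 - 290 = 975239/810 ≈ 1204.0)
1/(-4473 + R) = 1/(-4473 + 975239/810) = 1/(-2647891/810) = -810/2647891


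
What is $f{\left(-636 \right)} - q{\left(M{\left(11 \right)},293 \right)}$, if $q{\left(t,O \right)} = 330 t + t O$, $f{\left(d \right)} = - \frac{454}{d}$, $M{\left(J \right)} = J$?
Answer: $- \frac{2179027}{318} \approx -6852.3$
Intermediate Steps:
$q{\left(t,O \right)} = 330 t + O t$
$f{\left(-636 \right)} - q{\left(M{\left(11 \right)},293 \right)} = - \frac{454}{-636} - 11 \left(330 + 293\right) = \left(-454\right) \left(- \frac{1}{636}\right) - 11 \cdot 623 = \frac{227}{318} - 6853 = - \frac{2179027}{318}$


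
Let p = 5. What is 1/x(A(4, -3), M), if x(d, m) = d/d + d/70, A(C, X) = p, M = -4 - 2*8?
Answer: 14/15 ≈ 0.93333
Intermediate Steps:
M = -20 (M = -4 - 16 = -20)
A(C, X) = 5
x(d, m) = 1 + d/70 (x(d, m) = 1 + d*(1/70) = 1 + d/70)
1/x(A(4, -3), M) = 1/(1 + (1/70)*5) = 1/(1 + 1/14) = 1/(15/14) = 14/15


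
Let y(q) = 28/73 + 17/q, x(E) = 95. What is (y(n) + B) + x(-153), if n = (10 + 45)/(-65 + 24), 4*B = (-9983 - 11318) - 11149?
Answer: -64479207/8030 ≈ -8029.8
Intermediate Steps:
B = -16225/2 (B = ((-9983 - 11318) - 11149)/4 = (-21301 - 11149)/4 = (¼)*(-32450) = -16225/2 ≈ -8112.5)
n = -55/41 (n = 55/(-41) = 55*(-1/41) = -55/41 ≈ -1.3415)
y(q) = 28/73 + 17/q (y(q) = 28*(1/73) + 17/q = 28/73 + 17/q)
(y(n) + B) + x(-153) = ((28/73 + 17/(-55/41)) - 16225/2) + 95 = ((28/73 + 17*(-41/55)) - 16225/2) + 95 = ((28/73 - 697/55) - 16225/2) + 95 = (-49341/4015 - 16225/2) + 95 = -65242057/8030 + 95 = -64479207/8030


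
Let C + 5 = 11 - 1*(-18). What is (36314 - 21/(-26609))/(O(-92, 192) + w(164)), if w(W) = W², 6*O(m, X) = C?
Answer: 966279247/715782100 ≈ 1.3500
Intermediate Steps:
C = 24 (C = -5 + (11 - 1*(-18)) = -5 + (11 + 18) = -5 + 29 = 24)
O(m, X) = 4 (O(m, X) = (⅙)*24 = 4)
(36314 - 21/(-26609))/(O(-92, 192) + w(164)) = (36314 - 21/(-26609))/(4 + 164²) = (36314 - 21*(-1/26609))/(4 + 26896) = (36314 + 21/26609)/26900 = (966279247/26609)*(1/26900) = 966279247/715782100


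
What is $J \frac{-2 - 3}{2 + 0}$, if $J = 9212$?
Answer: $-23030$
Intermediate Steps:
$J \frac{-2 - 3}{2 + 0} = 9212 \frac{-2 - 3}{2 + 0} = 9212 \left(- \frac{5}{2}\right) = -23030$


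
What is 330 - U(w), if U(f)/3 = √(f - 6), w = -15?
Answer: 330 - 3*I*√21 ≈ 330.0 - 13.748*I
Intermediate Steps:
U(f) = 3*√(-6 + f) (U(f) = 3*√(f - 6) = 3*√(-6 + f))
330 - U(w) = 330 - 3*√(-6 - 15) = 330 - 3*√(-21) = 330 - 3*I*√21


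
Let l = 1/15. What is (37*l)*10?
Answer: 74/3 ≈ 24.667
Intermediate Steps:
l = 1/15 ≈ 0.066667
(37*l)*10 = (37*(1/15))*10 = (37/15)*10 = 74/3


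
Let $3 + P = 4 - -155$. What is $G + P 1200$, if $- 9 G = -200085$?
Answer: $\frac{628295}{3} \approx 2.0943 \cdot 10^{5}$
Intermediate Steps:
$G = \frac{66695}{3}$ ($G = \left(- \frac{1}{9}\right) \left(-200085\right) = \frac{66695}{3} \approx 22232.0$)
$P = 156$ ($P = -3 + \left(4 - -155\right) = -3 + \left(4 + 155\right) = -3 + 159 = 156$)
$G + P 1200 = \frac{66695}{3} + 156 \cdot 1200 = \frac{66695}{3} + 187200 = \frac{628295}{3}$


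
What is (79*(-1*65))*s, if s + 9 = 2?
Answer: 35945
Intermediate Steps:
s = -7 (s = -9 + 2 = -7)
(79*(-1*65))*s = (79*(-1*65))*(-7) = (79*(-65))*(-7) = -5135*(-7) = 35945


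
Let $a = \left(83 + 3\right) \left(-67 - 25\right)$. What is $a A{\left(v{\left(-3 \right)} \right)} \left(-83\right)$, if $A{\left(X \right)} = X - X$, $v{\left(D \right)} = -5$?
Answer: $0$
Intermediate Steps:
$A{\left(X \right)} = 0$
$a = -7912$ ($a = 86 \left(-92\right) = -7912$)
$a A{\left(v{\left(-3 \right)} \right)} \left(-83\right) = \left(-7912\right) 0 \left(-83\right) = 0 \left(-83\right) = 0$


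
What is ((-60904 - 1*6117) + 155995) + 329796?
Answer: 418770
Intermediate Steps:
((-60904 - 1*6117) + 155995) + 329796 = ((-60904 - 6117) + 155995) + 329796 = (-67021 + 155995) + 329796 = 88974 + 329796 = 418770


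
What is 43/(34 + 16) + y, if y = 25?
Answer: 1293/50 ≈ 25.860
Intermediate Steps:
43/(34 + 16) + y = 43/(34 + 16) + 25 = 43/50 + 25 = 1293/50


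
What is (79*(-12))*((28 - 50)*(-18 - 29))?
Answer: -980232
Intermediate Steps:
(79*(-12))*((28 - 50)*(-18 - 29)) = -(-20856)*(-47) = -948*1034 = -980232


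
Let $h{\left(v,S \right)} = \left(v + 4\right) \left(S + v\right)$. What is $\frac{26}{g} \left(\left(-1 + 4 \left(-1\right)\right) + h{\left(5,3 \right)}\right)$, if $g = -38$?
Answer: $- \frac{871}{19} \approx -45.842$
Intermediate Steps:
$h{\left(v,S \right)} = \left(4 + v\right) \left(S + v\right)$
$\frac{26}{g} \left(\left(-1 + 4 \left(-1\right)\right) + h{\left(5,3 \right)}\right) = \frac{26}{-38} \left(\left(-1 + 4 \left(-1\right)\right) + \left(5^{2} + 4 \cdot 3 + 4 \cdot 5 + 3 \cdot 5\right)\right) = 26 \left(- \frac{1}{38}\right) \left(\left(-1 - 4\right) + \left(25 + 12 + 20 + 15\right)\right) = - \frac{13 \left(-5 + 72\right)}{19} = \left(- \frac{13}{19}\right) 67 = - \frac{871}{19}$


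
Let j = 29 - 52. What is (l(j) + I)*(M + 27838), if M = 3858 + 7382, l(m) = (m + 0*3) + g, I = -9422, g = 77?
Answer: -366082704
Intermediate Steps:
j = -23
l(m) = 77 + m (l(m) = (m + 0*3) + 77 = (m + 0) + 77 = m + 77 = 77 + m)
M = 11240
(l(j) + I)*(M + 27838) = ((77 - 23) - 9422)*(11240 + 27838) = (54 - 9422)*39078 = -9368*39078 = -366082704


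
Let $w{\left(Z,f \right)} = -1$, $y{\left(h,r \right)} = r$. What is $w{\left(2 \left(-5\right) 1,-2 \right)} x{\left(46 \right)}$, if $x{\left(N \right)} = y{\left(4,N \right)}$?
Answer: $-46$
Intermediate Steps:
$x{\left(N \right)} = N$
$w{\left(2 \left(-5\right) 1,-2 \right)} x{\left(46 \right)} = \left(-1\right) 46 = -46$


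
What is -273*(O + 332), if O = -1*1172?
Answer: 229320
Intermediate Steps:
O = -1172
-273*(O + 332) = -273*(-1172 + 332) = -273*(-840) = 229320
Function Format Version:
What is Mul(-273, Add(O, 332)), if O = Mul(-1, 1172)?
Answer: 229320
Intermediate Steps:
O = -1172
Mul(-273, Add(O, 332)) = Mul(-273, Add(-1172, 332)) = Mul(-273, -840) = 229320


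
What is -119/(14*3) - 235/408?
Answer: -1391/408 ≈ -3.4093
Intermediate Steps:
-119/(14*3) - 235/408 = -119/42 - 235*1/408 = -119*1/42 - 235/408 = -17/6 - 235/408 = -1391/408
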